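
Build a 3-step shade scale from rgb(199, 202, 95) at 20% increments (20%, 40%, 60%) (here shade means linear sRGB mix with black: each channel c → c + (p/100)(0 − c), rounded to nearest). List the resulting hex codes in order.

#9fa24c, #777939, #505126

20%: (199 − 39.8 = 159.2→159, 202 − 40.4 = 161.6→162, 95 − 19 = 76→76) → #9fa24c
40%: (199 − 79.6 = 119.4→119, 202 − 80.8 = 121.2→121, 95 − 38 = 57→57) → #777939
60%: (199 − 119.4 = 79.6→80, 202 − 121.2 = 80.8→81, 95 − 57 = 38→38) → #505126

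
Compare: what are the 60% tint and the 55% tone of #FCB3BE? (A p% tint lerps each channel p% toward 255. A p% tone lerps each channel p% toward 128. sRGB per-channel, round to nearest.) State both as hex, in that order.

#FCB3BE is rgb(252, 179, 190).
60% tint:
  R: 252 + 1.8 = 253.8 → 254
  G: 179 + 0.6×(255−179) = 179 + 45.6 = 224.6 → 225
  B: 190 + 0.6×(255−190) = 190 + 39 = 229 → 229
  → #FEE1E5
55% tone:
  R: 252 + 0.55×(128−252) = 252 − 68.2 = 183.8 → 184
  G: 179 − 28.05 = 150.95 → 151
  B: 190 − 34.1 = 155.9 → 156
  → #B8979C

#FEE1E5, #B8979C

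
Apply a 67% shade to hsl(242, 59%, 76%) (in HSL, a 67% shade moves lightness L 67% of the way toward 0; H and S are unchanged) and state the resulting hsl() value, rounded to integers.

hsl(242, 59%, 25%)

L moves 67% from 76 toward 0: 76 − 50.92 = 25.08 → 25.
H and S are unchanged.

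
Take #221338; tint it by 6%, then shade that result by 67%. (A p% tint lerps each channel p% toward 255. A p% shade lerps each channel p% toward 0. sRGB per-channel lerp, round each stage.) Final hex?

#100b16

#221338 is rgb(34, 19, 56).
Lerp each channel 6% toward 255:
  R: 34 + 0.06×(255−34) = 34 + 13.26 = 47.26 → 47
  G: 19 + 0.06×(255−19) = 19 + 14.16 = 33.16 → 33
  B: 56 + 0.06×(255−56) = 56 + 11.94 = 67.94 → 68
After the tint: rgb(47, 33, 68) = #2f2144.
A 67% shade moves each channel 67% toward 0:
  R: 47 + 0.67×(0−47) = 47 − 31.49 = 15.51 → 16
  G: 33 + 0.67×(0−33) = 33 − 22.11 = 10.89 → 11
  B: 68 + 0.67×(0−68) = 68 − 45.56 = 22.44 → 22
rgb(16, 11, 22) = #100b16.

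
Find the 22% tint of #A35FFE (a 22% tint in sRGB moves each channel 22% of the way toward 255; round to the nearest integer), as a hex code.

#A35FFE is rgb(163, 95, 254).
A 22% tint moves each channel 22% toward 255:
  R: 163 + 0.22×(255−163) = 163 + 20.24 = 183.24 → 183
  G: 95 + 35.2 = 130.2 → 130
  B: 254 + 0.22×(255−254) = 254 + 0.22 = 254.22 → 254
rgb(183, 130, 254) = #B782FE.

#B782FE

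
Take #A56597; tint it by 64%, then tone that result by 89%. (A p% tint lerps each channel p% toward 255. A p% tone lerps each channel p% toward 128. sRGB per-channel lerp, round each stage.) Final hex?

#A56597 is rgb(165, 101, 151).
Lerp each channel 64% toward 255:
  R: 165 + 57.6 = 222.6 → 223
  G: 101 + 98.56 = 199.56 → 200
  B: 151 + 66.56 = 217.56 → 218
After the tint: rgb(223, 200, 218) = #DFC8DA.
Lerp each channel 89% toward 128:
  R: 223 + 0.89×(128−223) = 223 − 84.55 = 138.45 → 138
  G: 200 − 64.08 = 135.92 → 136
  B: 218 + 0.89×(128−218) = 218 − 80.1 = 137.9 → 138
rgb(138, 136, 138) = #8A888A.

#8A888A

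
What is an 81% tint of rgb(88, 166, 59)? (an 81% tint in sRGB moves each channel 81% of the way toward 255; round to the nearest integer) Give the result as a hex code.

Per channel, c → c + 0.81(255 − c):
  R: 88 + 0.81×(255−88) = 88 + 135.27 = 223.27 → 223
  G: 166 + 0.81×(255−166) = 166 + 72.09 = 238.09 → 238
  B: 59 + 0.81×(255−59) = 59 + 158.76 = 217.76 → 218
rgb(223, 238, 218) = #DFEEDA.

#DFEEDA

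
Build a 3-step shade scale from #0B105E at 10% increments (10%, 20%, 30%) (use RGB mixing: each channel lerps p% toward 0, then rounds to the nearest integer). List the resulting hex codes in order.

#0A0E55, #090D4B, #080B42

#0B105E is rgb(11, 16, 94).
10%: (11 − 1.1 = 9.9→10, 16 − 1.6 = 14.4→14, 94 − 9.4 = 84.6→85) → #0A0E55
20%: (11 − 2.2 = 8.8→9, 16 − 3.2 = 12.8→13, 94 − 18.8 = 75.2→75) → #090D4B
30%: (11 − 3.3 = 7.7→8, 16 − 4.8 = 11.2→11, 94 − 28.2 = 65.8→66) → #080B42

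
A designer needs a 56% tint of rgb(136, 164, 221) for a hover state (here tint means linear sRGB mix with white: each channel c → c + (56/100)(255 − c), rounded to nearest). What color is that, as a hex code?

#CBD7F0

Lerp each channel 56% toward 255:
  R: 136 + 0.56×(255−136) = 136 + 66.64 = 202.64 → 203
  G: 164 + 50.96 = 214.96 → 215
  B: 221 + 19.04 = 240.04 → 240
rgb(203, 215, 240) = #CBD7F0.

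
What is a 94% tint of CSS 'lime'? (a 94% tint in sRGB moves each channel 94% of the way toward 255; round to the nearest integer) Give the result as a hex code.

#f0fff0

CSS lime is rgb(0, 255, 0).
Per channel, c → c + 0.94(255 − c):
  R: 0 + 0.94×(255−0) = 0 + 239.7 = 239.7 → 240
  G: 255 + 0 = 255 → 255
  B: 0 + 239.7 = 239.7 → 240
rgb(240, 255, 240) = #f0fff0.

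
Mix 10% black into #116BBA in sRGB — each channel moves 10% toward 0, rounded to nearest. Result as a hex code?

#0F60A7

#116BBA is rgb(17, 107, 186).
Lerp each channel 10% toward 0:
  R: 17 + 0.1×(0−17) = 17 − 1.7 = 15.3 → 15
  G: 107 + 0.1×(0−107) = 107 − 10.7 = 96.3 → 96
  B: 186 + 0.1×(0−186) = 186 − 18.6 = 167.4 → 167
rgb(15, 96, 167) = #0F60A7.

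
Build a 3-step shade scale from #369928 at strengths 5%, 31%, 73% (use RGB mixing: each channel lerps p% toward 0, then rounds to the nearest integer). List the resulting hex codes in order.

#369928 is rgb(54, 153, 40).
5%: (54 − 2.7 = 51.3→51, 153 − 7.65 = 145.35→145, 40 − 2 = 38→38) → #339126
31%: (54 − 16.74 = 37.26→37, 153 − 47.43 = 105.57→106, 40 − 12.4 = 27.6→28) → #256a1c
73%: (54 − 39.42 = 14.58→15, 153 − 111.69 = 41.31→41, 40 − 29.2 = 10.8→11) → #0f290b

#339126, #256a1c, #0f290b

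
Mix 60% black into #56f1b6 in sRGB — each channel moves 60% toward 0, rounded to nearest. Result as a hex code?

#226049

#56f1b6 is rgb(86, 241, 182).
Per channel, c → c + 0.6(0 − c):
  R: 86 − 51.6 = 34.4 → 34
  G: 241 + 0.6×(0−241) = 241 − 144.6 = 96.4 → 96
  B: 182 + 0.6×(0−182) = 182 − 109.2 = 72.8 → 73
rgb(34, 96, 73) = #226049.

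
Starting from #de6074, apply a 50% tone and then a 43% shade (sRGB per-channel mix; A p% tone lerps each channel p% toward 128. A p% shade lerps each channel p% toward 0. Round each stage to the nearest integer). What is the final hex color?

#644046

#de6074 is rgb(222, 96, 116).
Lerp each channel 50% toward 128:
  R: 222 − 47 = 175 → 175
  G: 96 + 16 = 112 → 112
  B: 116 + 6 = 122 → 122
After the tone: rgb(175, 112, 122) = #af707a.
Lerp each channel 43% toward 0:
  R: 175 − 75.25 = 99.75 → 100
  G: 112 + 0.43×(0−112) = 112 − 48.16 = 63.84 → 64
  B: 122 + 0.43×(0−122) = 122 − 52.46 = 69.54 → 70
rgb(100, 64, 70) = #644046.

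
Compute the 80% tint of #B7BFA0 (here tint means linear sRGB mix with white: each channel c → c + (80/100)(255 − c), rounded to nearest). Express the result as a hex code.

#B7BFA0 is rgb(183, 191, 160).
Lerp each channel 80% toward 255:
  R: 183 + 0.8×(255−183) = 183 + 57.6 = 240.6 → 241
  G: 191 + 51.2 = 242.2 → 242
  B: 160 + 76 = 236 → 236
rgb(241, 242, 236) = #F1F2EC.

#F1F2EC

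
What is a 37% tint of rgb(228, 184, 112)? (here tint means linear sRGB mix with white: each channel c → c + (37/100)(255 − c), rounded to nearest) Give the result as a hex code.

#eed2a5

A 37% tint moves each channel 37% toward 255:
  R: 228 + 0.37×(255−228) = 228 + 9.99 = 237.99 → 238
  G: 184 + 26.27 = 210.27 → 210
  B: 112 + 52.91 = 164.91 → 165
rgb(238, 210, 165) = #eed2a5.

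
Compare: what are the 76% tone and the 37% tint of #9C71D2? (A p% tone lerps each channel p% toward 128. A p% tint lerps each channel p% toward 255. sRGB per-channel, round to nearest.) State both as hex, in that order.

#877C94, #C1A6E3

#9C71D2 is rgb(156, 113, 210).
76% tone:
  R: 156 − 21.28 = 134.72 → 135
  G: 113 + 0.76×(128−113) = 113 + 11.4 = 124.4 → 124
  B: 210 + 0.76×(128−210) = 210 − 62.32 = 147.68 → 148
  → #877C94
37% tint:
  R: 156 + 0.37×(255−156) = 156 + 36.63 = 192.63 → 193
  G: 113 + 52.54 = 165.54 → 166
  B: 210 + 0.37×(255−210) = 210 + 16.65 = 226.65 → 227
  → #C1A6E3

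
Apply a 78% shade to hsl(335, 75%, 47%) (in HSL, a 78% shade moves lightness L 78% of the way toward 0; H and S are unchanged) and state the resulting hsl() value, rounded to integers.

hsl(335, 75%, 10%)

L moves 78% from 47 toward 0: 47 − 36.66 = 10.34 → 10.
H and S are unchanged.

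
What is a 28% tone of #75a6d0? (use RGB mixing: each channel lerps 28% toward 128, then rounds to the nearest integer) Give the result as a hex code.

#75a6d0 is rgb(117, 166, 208).
A 28% tone moves each channel 28% toward 128:
  R: 117 + 3.08 = 120.08 → 120
  G: 166 + 0.28×(128−166) = 166 − 10.64 = 155.36 → 155
  B: 208 + 0.28×(128−208) = 208 − 22.4 = 185.6 → 186
rgb(120, 155, 186) = #789bba.

#789bba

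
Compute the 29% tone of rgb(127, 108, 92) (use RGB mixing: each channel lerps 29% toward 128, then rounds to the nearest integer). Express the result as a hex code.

A 29% tone moves each channel 29% toward 128:
  R: 127 + 0.29×(128−127) = 127 + 0.29 = 127.29 → 127
  G: 108 + 0.29×(128−108) = 108 + 5.8 = 113.8 → 114
  B: 92 + 10.44 = 102.44 → 102
rgb(127, 114, 102) = #7f7266.

#7f7266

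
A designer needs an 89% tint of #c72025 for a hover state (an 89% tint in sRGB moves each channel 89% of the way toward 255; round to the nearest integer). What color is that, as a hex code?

#c72025 is rgb(199, 32, 37).
An 89% tint moves each channel 89% toward 255:
  R: 199 + 0.89×(255−199) = 199 + 49.84 = 248.84 → 249
  G: 32 + 198.47 = 230.47 → 230
  B: 37 + 194.02 = 231.02 → 231
rgb(249, 230, 231) = #f9e6e7.

#f9e6e7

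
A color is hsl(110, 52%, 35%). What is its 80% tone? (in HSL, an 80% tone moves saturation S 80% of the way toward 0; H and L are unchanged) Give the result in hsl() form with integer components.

hsl(110, 10%, 35%)

S moves 80% from 52 toward 0: 52 − 41.6 = 10.4 → 10.
H and L are unchanged.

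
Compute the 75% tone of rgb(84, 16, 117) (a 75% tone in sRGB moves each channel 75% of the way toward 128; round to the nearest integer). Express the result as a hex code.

#75647D

Per channel, c → c + 0.75(128 − c):
  R: 84 + 33 = 117 → 117
  G: 16 + 84 = 100 → 100
  B: 117 + 0.75×(128−117) = 117 + 8.25 = 125.25 → 125
rgb(117, 100, 125) = #75647D.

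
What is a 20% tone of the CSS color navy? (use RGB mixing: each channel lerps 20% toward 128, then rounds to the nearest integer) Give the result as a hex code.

#1a1a80

CSS navy is rgb(0, 0, 128).
A 20% tone moves each channel 20% toward 128:
  R: 0 + 25.6 = 25.6 → 26
  G: 0 + 25.6 = 25.6 → 26
  B: 128 + 0.2×(128−128) = 128 + 0 = 128 → 128
rgb(26, 26, 128) = #1a1a80.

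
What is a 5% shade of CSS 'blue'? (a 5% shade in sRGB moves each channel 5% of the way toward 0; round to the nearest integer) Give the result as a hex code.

#0000F2

CSS blue is rgb(0, 0, 255).
A 5% shade moves each channel 5% toward 0:
  R: 0 + 0.05×(0−0) = 0 + 0 = 0 → 0
  G: 0 + 0.05×(0−0) = 0 + 0 = 0 → 0
  B: 255 − 12.75 = 242.25 → 242
rgb(0, 0, 242) = #0000F2.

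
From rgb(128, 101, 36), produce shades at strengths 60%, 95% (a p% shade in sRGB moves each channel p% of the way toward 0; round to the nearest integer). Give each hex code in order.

#33280e, #060502

60%: (128 − 76.8 = 51.2→51, 101 − 60.6 = 40.4→40, 36 − 21.6 = 14.4→14) → #33280e
95%: (128 − 121.6 = 6.4→6, 101 − 95.95 = 5.05→5, 36 − 34.2 = 1.8→2) → #060502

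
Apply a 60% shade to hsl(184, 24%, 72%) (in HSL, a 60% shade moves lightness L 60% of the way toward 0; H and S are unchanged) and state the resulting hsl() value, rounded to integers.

hsl(184, 24%, 29%)

L moves 60% from 72 toward 0: 72 − 43.2 = 28.8 → 29.
H and S are unchanged.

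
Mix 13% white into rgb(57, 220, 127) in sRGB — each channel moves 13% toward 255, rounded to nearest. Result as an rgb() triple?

rgb(83, 225, 144)

Lerp each channel 13% toward 255:
  R: 57 + 0.13×(255−57) = 57 + 25.74 = 82.74 → 83
  G: 220 + 4.55 = 224.55 → 225
  B: 127 + 0.13×(255−127) = 127 + 16.64 = 143.64 → 144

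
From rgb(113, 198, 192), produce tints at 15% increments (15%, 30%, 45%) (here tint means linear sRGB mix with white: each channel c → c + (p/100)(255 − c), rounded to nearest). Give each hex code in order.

15%: (113 + 21.3 = 134.3→134, 198 + 8.55 = 206.55→207, 192 + 9.45 = 201.45→201) → #86CFC9
30%: (113 + 42.6 = 155.6→156, 198 + 17.1 = 215.1→215, 192 + 18.9 = 210.9→211) → #9CD7D3
45%: (113 + 63.9 = 176.9→177, 198 + 25.65 = 223.65→224, 192 + 28.35 = 220.35→220) → #B1E0DC

#86CFC9, #9CD7D3, #B1E0DC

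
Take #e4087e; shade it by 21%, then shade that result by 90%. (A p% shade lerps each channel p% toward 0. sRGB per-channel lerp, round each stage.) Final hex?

#e4087e is rgb(228, 8, 126).
Per channel, c → c + 0.21(0 − c):
  R: 228 + 0.21×(0−228) = 228 − 47.88 = 180.12 → 180
  G: 8 − 1.68 = 6.32 → 6
  B: 126 + 0.21×(0−126) = 126 − 26.46 = 99.54 → 100
After the shade: rgb(180, 6, 100) = #b40664.
Lerp each channel 90% toward 0:
  R: 180 + 0.9×(0−180) = 180 − 162 = 18 → 18
  G: 6 + 0.9×(0−6) = 6 − 5.4 = 0.6 → 1
  B: 100 + 0.9×(0−100) = 100 − 90 = 10 → 10
rgb(18, 1, 10) = #12010a.

#12010a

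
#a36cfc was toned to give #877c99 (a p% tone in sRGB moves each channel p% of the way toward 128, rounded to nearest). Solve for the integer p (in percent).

80%

#a36cfc is rgb(163, 108, 252); #877c99 is rgb(135, 124, 153).
On the B channel (widest range): 153 ≈ 252 + (p/100)(128 − 252), so p ≈ 100×(153 − 252)/(128 − 252) = -9900/-124 = 79.84.
p = 80 reproduces all three channels after rounding.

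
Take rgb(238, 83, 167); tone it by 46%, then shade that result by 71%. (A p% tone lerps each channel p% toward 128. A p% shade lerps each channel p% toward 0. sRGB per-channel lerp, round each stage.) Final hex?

A 46% tone moves each channel 46% toward 128:
  R: 238 − 50.6 = 187.4 → 187
  G: 83 + 20.7 = 103.7 → 104
  B: 167 + 0.46×(128−167) = 167 − 17.94 = 149.06 → 149
After the tone: rgb(187, 104, 149) = #bb6895.
Lerp each channel 71% toward 0:
  R: 187 − 132.77 = 54.23 → 54
  G: 104 + 0.71×(0−104) = 104 − 73.84 = 30.16 → 30
  B: 149 − 105.79 = 43.21 → 43
rgb(54, 30, 43) = #361e2b.

#361e2b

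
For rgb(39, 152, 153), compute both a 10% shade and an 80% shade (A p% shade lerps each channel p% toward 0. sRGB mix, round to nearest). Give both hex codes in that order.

10% shade:
  R: 39 + 0.1×(0−39) = 39 − 3.9 = 35.1 → 35
  G: 152 + 0.1×(0−152) = 152 − 15.2 = 136.8 → 137
  B: 153 + 0.1×(0−153) = 153 − 15.3 = 137.7 → 138
  → #23898a
80% shade:
  R: 39 + 0.8×(0−39) = 39 − 31.2 = 7.8 → 8
  G: 152 + 0.8×(0−152) = 152 − 121.6 = 30.4 → 30
  B: 153 − 122.4 = 30.6 → 31
  → #081e1f

#23898a, #081e1f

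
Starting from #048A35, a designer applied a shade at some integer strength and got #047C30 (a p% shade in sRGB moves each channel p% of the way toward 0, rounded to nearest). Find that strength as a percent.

10%

#048A35 is rgb(4, 138, 53); #047C30 is rgb(4, 124, 48).
On the G channel (widest range): 124 ≈ 138 + (p/100)(0 − 138), so p ≈ 100×(124 − 138)/(0 − 138) = -1400/-138 = 10.14.
p = 10 reproduces all three channels after rounding.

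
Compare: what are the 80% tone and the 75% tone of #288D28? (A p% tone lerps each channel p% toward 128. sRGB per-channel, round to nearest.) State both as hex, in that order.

#288D28 is rgb(40, 141, 40).
80% tone:
  R: 40 + 70.4 = 110.4 → 110
  G: 141 + 0.8×(128−141) = 141 − 10.4 = 130.6 → 131
  B: 40 + 0.8×(128−40) = 40 + 70.4 = 110.4 → 110
  → #6E836E
75% tone:
  R: 40 + 0.75×(128−40) = 40 + 66 = 106 → 106
  G: 141 − 9.75 = 131.25 → 131
  B: 40 + 0.75×(128−40) = 40 + 66 = 106 → 106
  → #6A836A

#6E836E, #6A836A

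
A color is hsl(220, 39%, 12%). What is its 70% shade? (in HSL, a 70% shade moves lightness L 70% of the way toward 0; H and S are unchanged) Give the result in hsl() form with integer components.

L moves 70% from 12 toward 0: 12 − 8.4 = 3.6 → 4.
H and S are unchanged.

hsl(220, 39%, 4%)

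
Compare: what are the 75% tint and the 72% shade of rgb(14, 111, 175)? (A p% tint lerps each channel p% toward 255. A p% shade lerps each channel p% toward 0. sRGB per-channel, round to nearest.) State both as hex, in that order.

75% tint:
  R: 14 + 180.75 = 194.75 → 195
  G: 111 + 108 = 219 → 219
  B: 175 + 60 = 235 → 235
  → #C3DBEB
72% shade:
  R: 14 − 10.08 = 3.92 → 4
  G: 111 + 0.72×(0−111) = 111 − 79.92 = 31.08 → 31
  B: 175 + 0.72×(0−175) = 175 − 126 = 49 → 49
  → #041F31

#C3DBEB, #041F31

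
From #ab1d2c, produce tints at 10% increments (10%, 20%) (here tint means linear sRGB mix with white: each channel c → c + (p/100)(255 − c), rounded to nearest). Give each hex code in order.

#ab1d2c is rgb(171, 29, 44).
10%: (171 + 8.4 = 179.4→179, 29 + 22.6 = 51.6→52, 44 + 21.1 = 65.1→65) → #b33441
20%: (171 + 16.8 = 187.8→188, 29 + 45.2 = 74.2→74, 44 + 42.2 = 86.2→86) → #bc4a56

#b33441, #bc4a56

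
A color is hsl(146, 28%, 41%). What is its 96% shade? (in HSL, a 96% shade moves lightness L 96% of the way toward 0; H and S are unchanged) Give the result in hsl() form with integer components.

hsl(146, 28%, 2%)

L moves 96% from 41 toward 0: 41 − 39.36 = 1.64 → 2.
H and S are unchanged.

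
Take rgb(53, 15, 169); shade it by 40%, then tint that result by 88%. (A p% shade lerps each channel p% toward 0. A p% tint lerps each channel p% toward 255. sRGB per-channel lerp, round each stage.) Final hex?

Per channel, c → c + 0.4(0 − c):
  R: 53 + 0.4×(0−53) = 53 − 21.2 = 31.8 → 32
  G: 15 + 0.4×(0−15) = 15 − 6 = 9 → 9
  B: 169 − 67.6 = 101.4 → 101
After the shade: rgb(32, 9, 101) = #200965.
An 88% tint moves each channel 88% toward 255:
  R: 32 + 196.24 = 228.24 → 228
  G: 9 + 0.88×(255−9) = 9 + 216.48 = 225.48 → 225
  B: 101 + 135.52 = 236.52 → 237
rgb(228, 225, 237) = #E4E1ED.

#E4E1ED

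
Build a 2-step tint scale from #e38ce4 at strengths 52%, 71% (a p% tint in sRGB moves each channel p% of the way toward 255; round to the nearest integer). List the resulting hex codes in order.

#e38ce4 is rgb(227, 140, 228).
52%: (227 + 14.56 = 241.56→242, 140 + 59.8 = 199.8→200, 228 + 14.04 = 242.04→242) → #f2c8f2
71%: (227 + 19.88 = 246.88→247, 140 + 81.65 = 221.65→222, 228 + 19.17 = 247.17→247) → #f7def7

#f2c8f2, #f7def7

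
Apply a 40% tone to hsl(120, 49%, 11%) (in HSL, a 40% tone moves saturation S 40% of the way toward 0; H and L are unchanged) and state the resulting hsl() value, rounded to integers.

S moves 40% from 49 toward 0: 49 − 19.6 = 29.4 → 29.
H and L are unchanged.

hsl(120, 29%, 11%)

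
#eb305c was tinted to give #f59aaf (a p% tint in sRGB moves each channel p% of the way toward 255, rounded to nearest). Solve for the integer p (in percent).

51%

#eb305c is rgb(235, 48, 92); #f59aaf is rgb(245, 154, 175).
On the G channel (widest range): 154 ≈ 48 + (p/100)(255 − 48), so p ≈ 100×(154 − 48)/(255 − 48) = 10600/207 = 51.21.
p = 51 reproduces all three channels after rounding.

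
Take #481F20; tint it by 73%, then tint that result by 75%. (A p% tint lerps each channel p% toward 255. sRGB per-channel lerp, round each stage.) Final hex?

#481F20 is rgb(72, 31, 32).
Per channel, c → c + 0.73(255 − c):
  R: 72 + 0.73×(255−72) = 72 + 133.59 = 205.59 → 206
  G: 31 + 0.73×(255−31) = 31 + 163.52 = 194.52 → 195
  B: 32 + 0.73×(255−32) = 32 + 162.79 = 194.79 → 195
After the tint: rgb(206, 195, 195) = #CEC3C3.
Lerp each channel 75% toward 255:
  R: 206 + 0.75×(255−206) = 206 + 36.75 = 242.75 → 243
  G: 195 + 0.75×(255−195) = 195 + 45 = 240 → 240
  B: 195 + 0.75×(255−195) = 195 + 45 = 240 → 240
rgb(243, 240, 240) = #F3F0F0.

#F3F0F0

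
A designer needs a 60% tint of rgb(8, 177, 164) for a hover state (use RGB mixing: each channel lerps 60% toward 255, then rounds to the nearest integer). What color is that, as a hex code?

Lerp each channel 60% toward 255:
  R: 8 + 0.6×(255−8) = 8 + 148.2 = 156.2 → 156
  G: 177 + 0.6×(255−177) = 177 + 46.8 = 223.8 → 224
  B: 164 + 54.6 = 218.6 → 219
rgb(156, 224, 219) = #9CE0DB.

#9CE0DB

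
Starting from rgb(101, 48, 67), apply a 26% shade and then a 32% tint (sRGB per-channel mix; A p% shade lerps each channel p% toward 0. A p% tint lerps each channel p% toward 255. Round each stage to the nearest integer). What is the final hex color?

Lerp each channel 26% toward 0:
  R: 101 + 0.26×(0−101) = 101 − 26.26 = 74.74 → 75
  G: 48 + 0.26×(0−48) = 48 − 12.48 = 35.52 → 36
  B: 67 + 0.26×(0−67) = 67 − 17.42 = 49.58 → 50
After the shade: rgb(75, 36, 50) = #4B2432.
Lerp each channel 32% toward 255:
  R: 75 + 0.32×(255−75) = 75 + 57.6 = 132.6 → 133
  G: 36 + 70.08 = 106.08 → 106
  B: 50 + 0.32×(255−50) = 50 + 65.6 = 115.6 → 116
rgb(133, 106, 116) = #856A74.

#856A74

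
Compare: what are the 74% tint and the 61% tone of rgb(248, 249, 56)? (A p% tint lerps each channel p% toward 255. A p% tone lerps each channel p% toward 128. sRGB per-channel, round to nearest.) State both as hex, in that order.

#fdfdcb, #afaf64

74% tint:
  R: 248 + 0.74×(255−248) = 248 + 5.18 = 253.18 → 253
  G: 249 + 0.74×(255−249) = 249 + 4.44 = 253.44 → 253
  B: 56 + 0.74×(255−56) = 56 + 147.26 = 203.26 → 203
  → #fdfdcb
61% tone:
  R: 248 + 0.61×(128−248) = 248 − 73.2 = 174.8 → 175
  G: 249 − 73.81 = 175.19 → 175
  B: 56 + 0.61×(128−56) = 56 + 43.92 = 99.92 → 100
  → #afaf64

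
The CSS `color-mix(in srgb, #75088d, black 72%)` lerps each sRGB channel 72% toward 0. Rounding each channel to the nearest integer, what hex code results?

#75088d is rgb(117, 8, 141).
Per channel, c → c + 0.72(0 − c):
  R: 117 + 0.72×(0−117) = 117 − 84.24 = 32.76 → 33
  G: 8 − 5.76 = 2.24 → 2
  B: 141 + 0.72×(0−141) = 141 − 101.52 = 39.48 → 39
rgb(33, 2, 39) = #210227.

#210227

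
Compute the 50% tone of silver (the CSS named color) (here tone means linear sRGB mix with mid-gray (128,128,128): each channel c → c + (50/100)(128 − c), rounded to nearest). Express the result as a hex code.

CSS silver is rgb(192, 192, 192).
Per channel, c → c + 0.5(128 − c):
  R: 192 + 0.5×(128−192) = 192 − 32 = 160 → 160
  G: 192 + 0.5×(128−192) = 192 − 32 = 160 → 160
  B: 192 + 0.5×(128−192) = 192 − 32 = 160 → 160
rgb(160, 160, 160) = #A0A0A0.

#A0A0A0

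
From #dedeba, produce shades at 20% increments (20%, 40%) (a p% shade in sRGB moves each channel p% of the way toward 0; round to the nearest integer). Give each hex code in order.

#dedeba is rgb(222, 222, 186).
20%: (222 − 44.4 = 177.6→178, 222 − 44.4 = 177.6→178, 186 − 37.2 = 148.8→149) → #b2b295
40%: (222 − 88.8 = 133.2→133, 222 − 88.8 = 133.2→133, 186 − 74.4 = 111.6→112) → #858570

#b2b295, #858570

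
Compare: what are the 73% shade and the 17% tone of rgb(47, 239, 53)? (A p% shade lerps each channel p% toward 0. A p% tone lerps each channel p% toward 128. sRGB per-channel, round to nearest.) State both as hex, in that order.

73% shade:
  R: 47 − 34.31 = 12.69 → 13
  G: 239 − 174.47 = 64.53 → 65
  B: 53 + 0.73×(0−53) = 53 − 38.69 = 14.31 → 14
  → #0D410E
17% tone:
  R: 47 + 0.17×(128−47) = 47 + 13.77 = 60.77 → 61
  G: 239 + 0.17×(128−239) = 239 − 18.87 = 220.13 → 220
  B: 53 + 0.17×(128−53) = 53 + 12.75 = 65.75 → 66
  → #3DDC42

#0D410E, #3DDC42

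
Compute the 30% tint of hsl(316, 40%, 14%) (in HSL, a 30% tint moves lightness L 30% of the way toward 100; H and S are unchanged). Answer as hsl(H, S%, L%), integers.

hsl(316, 40%, 40%)

L moves 30% from 14 toward 100: 14 + 25.8 = 39.8 → 40.
H and S are unchanged.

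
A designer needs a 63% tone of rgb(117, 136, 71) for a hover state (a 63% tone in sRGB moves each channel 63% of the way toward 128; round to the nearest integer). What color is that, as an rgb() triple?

rgb(124, 131, 107)

A 63% tone moves each channel 63% toward 128:
  R: 117 + 6.93 = 123.93 → 124
  G: 136 + 0.63×(128−136) = 136 − 5.04 = 130.96 → 131
  B: 71 + 0.63×(128−71) = 71 + 35.91 = 106.91 → 107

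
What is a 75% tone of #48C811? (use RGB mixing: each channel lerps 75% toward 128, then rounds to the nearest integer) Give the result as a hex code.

#48C811 is rgb(72, 200, 17).
Per channel, c → c + 0.75(128 − c):
  R: 72 + 42 = 114 → 114
  G: 200 + 0.75×(128−200) = 200 − 54 = 146 → 146
  B: 17 + 0.75×(128−17) = 17 + 83.25 = 100.25 → 100
rgb(114, 146, 100) = #729264.

#729264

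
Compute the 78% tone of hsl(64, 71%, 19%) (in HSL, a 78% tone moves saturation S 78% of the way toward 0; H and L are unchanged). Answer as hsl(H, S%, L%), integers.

S moves 78% from 71 toward 0: 71 − 55.38 = 15.62 → 16.
H and L are unchanged.

hsl(64, 16%, 19%)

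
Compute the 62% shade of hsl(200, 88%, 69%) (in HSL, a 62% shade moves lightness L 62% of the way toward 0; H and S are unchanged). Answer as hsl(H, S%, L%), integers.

hsl(200, 88%, 26%)

L moves 62% from 69 toward 0: 69 − 42.78 = 26.22 → 26.
H and S are unchanged.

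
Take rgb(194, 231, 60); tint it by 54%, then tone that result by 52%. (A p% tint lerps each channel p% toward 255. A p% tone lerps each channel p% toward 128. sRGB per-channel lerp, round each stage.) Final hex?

Lerp each channel 54% toward 255:
  R: 194 + 0.54×(255−194) = 194 + 32.94 = 226.94 → 227
  G: 231 + 0.54×(255−231) = 231 + 12.96 = 243.96 → 244
  B: 60 + 105.3 = 165.3 → 165
After the tint: rgb(227, 244, 165) = #e3f4a5.
A 52% tone moves each channel 52% toward 128:
  R: 227 − 51.48 = 175.52 → 176
  G: 244 − 60.32 = 183.68 → 184
  B: 165 + 0.52×(128−165) = 165 − 19.24 = 145.76 → 146
rgb(176, 184, 146) = #b0b892.

#b0b892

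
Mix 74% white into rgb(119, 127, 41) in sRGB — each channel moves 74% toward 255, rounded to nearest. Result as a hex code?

A 74% tint moves each channel 74% toward 255:
  R: 119 + 0.74×(255−119) = 119 + 100.64 = 219.64 → 220
  G: 127 + 0.74×(255−127) = 127 + 94.72 = 221.72 → 222
  B: 41 + 0.74×(255−41) = 41 + 158.36 = 199.36 → 199
rgb(220, 222, 199) = #DCDEC7.

#DCDEC7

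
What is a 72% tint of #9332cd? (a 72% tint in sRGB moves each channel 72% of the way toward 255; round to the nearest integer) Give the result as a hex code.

#9332cd is rgb(147, 50, 205).
A 72% tint moves each channel 72% toward 255:
  R: 147 + 77.76 = 224.76 → 225
  G: 50 + 0.72×(255−50) = 50 + 147.6 = 197.6 → 198
  B: 205 + 36 = 241 → 241
rgb(225, 198, 241) = #e1c6f1.

#e1c6f1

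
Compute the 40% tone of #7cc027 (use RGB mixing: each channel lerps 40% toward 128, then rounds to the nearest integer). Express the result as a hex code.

#7ea64b

#7cc027 is rgb(124, 192, 39).
Lerp each channel 40% toward 128:
  R: 124 + 1.6 = 125.6 → 126
  G: 192 − 25.6 = 166.4 → 166
  B: 39 + 0.4×(128−39) = 39 + 35.6 = 74.6 → 75
rgb(126, 166, 75) = #7ea64b.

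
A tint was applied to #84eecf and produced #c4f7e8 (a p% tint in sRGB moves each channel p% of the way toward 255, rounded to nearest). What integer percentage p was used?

#84eecf is rgb(132, 238, 207); #c4f7e8 is rgb(196, 247, 232).
On the R channel (widest range): 196 ≈ 132 + (p/100)(255 − 132), so p ≈ 100×(196 − 132)/(255 − 132) = 6400/123 = 52.03.
p = 52 reproduces all three channels after rounding.

52%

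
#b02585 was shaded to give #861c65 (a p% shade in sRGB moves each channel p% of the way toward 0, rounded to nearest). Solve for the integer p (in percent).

#b02585 is rgb(176, 37, 133); #861c65 is rgb(134, 28, 101).
On the R channel (widest range): 134 ≈ 176 + (p/100)(0 − 176), so p ≈ 100×(134 − 176)/(0 − 176) = -4200/-176 = 23.86.
p = 24 reproduces all three channels after rounding.

24%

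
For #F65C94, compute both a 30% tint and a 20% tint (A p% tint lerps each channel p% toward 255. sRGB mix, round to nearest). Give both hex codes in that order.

#F98DB4, #F87DA9

#F65C94 is rgb(246, 92, 148).
30% tint:
  R: 246 + 0.3×(255−246) = 246 + 2.7 = 248.7 → 249
  G: 92 + 48.9 = 140.9 → 141
  B: 148 + 0.3×(255−148) = 148 + 32.1 = 180.1 → 180
  → #F98DB4
20% tint:
  R: 246 + 1.8 = 247.8 → 248
  G: 92 + 0.2×(255−92) = 92 + 32.6 = 124.6 → 125
  B: 148 + 0.2×(255−148) = 148 + 21.4 = 169.4 → 169
  → #F87DA9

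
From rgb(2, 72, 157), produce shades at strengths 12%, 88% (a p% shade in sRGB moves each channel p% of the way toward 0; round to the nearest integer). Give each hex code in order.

#023f8a, #000913

12%: (2→2, 72 − 8.64 = 63.36→63, 157 − 18.84 = 138.16→138) → #023f8a
88%: (2 − 1.76 = 0.24→0, 72 − 63.36 = 8.64→9, 157 − 138.16 = 18.84→19) → #000913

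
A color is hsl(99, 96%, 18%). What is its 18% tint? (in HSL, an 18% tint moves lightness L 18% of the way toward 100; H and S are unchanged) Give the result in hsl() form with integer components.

L moves 18% from 18 toward 100: 18 + 14.76 = 32.76 → 33.
H and S are unchanged.

hsl(99, 96%, 33%)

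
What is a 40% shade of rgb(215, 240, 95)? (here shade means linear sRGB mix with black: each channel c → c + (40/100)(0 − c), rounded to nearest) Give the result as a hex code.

#819039

A 40% shade moves each channel 40% toward 0:
  R: 215 + 0.4×(0−215) = 215 − 86 = 129 → 129
  G: 240 − 96 = 144 → 144
  B: 95 + 0.4×(0−95) = 95 − 38 = 57 → 57
rgb(129, 144, 57) = #819039.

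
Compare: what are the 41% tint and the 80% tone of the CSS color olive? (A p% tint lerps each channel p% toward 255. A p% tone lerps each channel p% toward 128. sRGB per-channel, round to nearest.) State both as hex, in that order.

#b4b469, #808066

CSS olive is rgb(128, 128, 0).
41% tint:
  R: 128 + 0.41×(255−128) = 128 + 52.07 = 180.07 → 180
  G: 128 + 0.41×(255−128) = 128 + 52.07 = 180.07 → 180
  B: 0 + 0.41×(255−0) = 0 + 104.55 = 104.55 → 105
  → #b4b469
80% tone:
  R: 128 + 0.8×(128−128) = 128 + 0 = 128 → 128
  G: 128 + 0.8×(128−128) = 128 + 0 = 128 → 128
  B: 0 + 102.4 = 102.4 → 102
  → #808066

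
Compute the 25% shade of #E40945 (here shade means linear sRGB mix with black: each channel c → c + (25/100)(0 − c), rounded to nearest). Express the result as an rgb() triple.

rgb(171, 7, 52)

#E40945 is rgb(228, 9, 69).
A 25% shade moves each channel 25% toward 0:
  R: 228 + 0.25×(0−228) = 228 − 57 = 171 → 171
  G: 9 + 0.25×(0−9) = 9 − 2.25 = 6.75 → 7
  B: 69 − 17.25 = 51.75 → 52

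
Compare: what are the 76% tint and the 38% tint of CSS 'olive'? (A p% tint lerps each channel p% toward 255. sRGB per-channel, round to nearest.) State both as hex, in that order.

CSS olive is rgb(128, 128, 0).
76% tint:
  R: 128 + 96.52 = 224.52 → 225
  G: 128 + 0.76×(255−128) = 128 + 96.52 = 224.52 → 225
  B: 0 + 0.76×(255−0) = 0 + 193.8 = 193.8 → 194
  → #e1e1c2
38% tint:
  R: 128 + 48.26 = 176.26 → 176
  G: 128 + 48.26 = 176.26 → 176
  B: 0 + 0.38×(255−0) = 0 + 96.9 = 96.9 → 97
  → #b0b061

#e1e1c2, #b0b061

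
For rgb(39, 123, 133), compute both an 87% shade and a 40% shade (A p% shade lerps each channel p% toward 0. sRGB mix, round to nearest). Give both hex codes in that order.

87% shade:
  R: 39 − 33.93 = 5.07 → 5
  G: 123 − 107.01 = 15.99 → 16
  B: 133 − 115.71 = 17.29 → 17
  → #051011
40% shade:
  R: 39 + 0.4×(0−39) = 39 − 15.6 = 23.4 → 23
  G: 123 + 0.4×(0−123) = 123 − 49.2 = 73.8 → 74
  B: 133 + 0.4×(0−133) = 133 − 53.2 = 79.8 → 80
  → #174A50

#051011, #174A50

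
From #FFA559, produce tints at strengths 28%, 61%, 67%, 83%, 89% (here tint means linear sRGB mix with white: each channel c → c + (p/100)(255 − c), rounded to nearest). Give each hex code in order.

#FFA559 is rgb(255, 165, 89).
28%: (255→255, 165 + 25.2 = 190.2→190, 89 + 46.48 = 135.48→135) → #FFBE87
61%: (255→255, 165 + 54.9 = 219.9→220, 89 + 101.26 = 190.26→190) → #FFDCBE
67%: (255→255, 165 + 60.3 = 225.3→225, 89 + 111.22 = 200.22→200) → #FFE1C8
83%: (255→255, 165 + 74.7 = 239.7→240, 89 + 137.78 = 226.78→227) → #FFF0E3
89%: (255→255, 165 + 80.1 = 245.1→245, 89 + 147.74 = 236.74→237) → #FFF5ED

#FFBE87, #FFDCBE, #FFE1C8, #FFF0E3, #FFF5ED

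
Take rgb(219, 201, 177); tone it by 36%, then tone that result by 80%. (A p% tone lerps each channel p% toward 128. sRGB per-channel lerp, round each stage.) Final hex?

Per channel, c → c + 0.36(128 − c):
  R: 219 + 0.36×(128−219) = 219 − 32.76 = 186.24 → 186
  G: 201 − 26.28 = 174.72 → 175
  B: 177 − 17.64 = 159.36 → 159
After the tone: rgb(186, 175, 159) = #baaf9f.
Lerp each channel 80% toward 128:
  R: 186 − 46.4 = 139.6 → 140
  G: 175 + 0.8×(128−175) = 175 − 37.6 = 137.4 → 137
  B: 159 + 0.8×(128−159) = 159 − 24.8 = 134.2 → 134
rgb(140, 137, 134) = #8c8986.

#8c8986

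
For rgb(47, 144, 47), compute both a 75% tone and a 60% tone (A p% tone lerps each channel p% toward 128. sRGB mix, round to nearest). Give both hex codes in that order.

75% tone:
  R: 47 + 60.75 = 107.75 → 108
  G: 144 + 0.75×(128−144) = 144 − 12 = 132 → 132
  B: 47 + 0.75×(128−47) = 47 + 60.75 = 107.75 → 108
  → #6c846c
60% tone:
  R: 47 + 48.6 = 95.6 → 96
  G: 144 + 0.6×(128−144) = 144 − 9.6 = 134.4 → 134
  B: 47 + 0.6×(128−47) = 47 + 48.6 = 95.6 → 96
  → #608660

#6c846c, #608660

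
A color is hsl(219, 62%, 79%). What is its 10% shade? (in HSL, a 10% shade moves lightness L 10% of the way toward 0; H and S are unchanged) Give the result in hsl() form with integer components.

hsl(219, 62%, 71%)

L moves 10% from 79 toward 0: 79 − 7.9 = 71.1 → 71.
H and S are unchanged.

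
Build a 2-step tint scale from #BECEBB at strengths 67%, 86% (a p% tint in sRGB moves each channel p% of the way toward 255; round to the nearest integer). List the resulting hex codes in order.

#BECEBB is rgb(190, 206, 187).
67%: (190 + 43.55 = 233.55→234, 206 + 32.83 = 238.83→239, 187 + 45.56 = 232.56→233) → #EAEFE9
86%: (190 + 55.9 = 245.9→246, 206 + 42.14 = 248.14→248, 187 + 58.48 = 245.48→245) → #F6F8F5

#EAEFE9, #F6F8F5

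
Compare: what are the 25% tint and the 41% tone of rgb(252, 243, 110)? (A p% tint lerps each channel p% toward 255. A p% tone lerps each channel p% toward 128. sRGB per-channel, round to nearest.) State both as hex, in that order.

#FDF692, #C9C475

25% tint:
  R: 252 + 0.75 = 252.75 → 253
  G: 243 + 3 = 246 → 246
  B: 110 + 0.25×(255−110) = 110 + 36.25 = 146.25 → 146
  → #FDF692
41% tone:
  R: 252 + 0.41×(128−252) = 252 − 50.84 = 201.16 → 201
  G: 243 + 0.41×(128−243) = 243 − 47.15 = 195.85 → 196
  B: 110 + 7.38 = 117.38 → 117
  → #C9C475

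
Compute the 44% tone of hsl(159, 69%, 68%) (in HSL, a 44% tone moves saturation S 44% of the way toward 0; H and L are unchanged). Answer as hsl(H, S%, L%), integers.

S moves 44% from 69 toward 0: 69 − 30.36 = 38.64 → 39.
H and L are unchanged.

hsl(159, 39%, 68%)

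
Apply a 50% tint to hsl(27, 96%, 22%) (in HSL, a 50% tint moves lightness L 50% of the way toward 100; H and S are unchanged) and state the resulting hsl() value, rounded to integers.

L moves 50% from 22 toward 100: 22 + 39 = 61 → 61.
H and S are unchanged.

hsl(27, 96%, 61%)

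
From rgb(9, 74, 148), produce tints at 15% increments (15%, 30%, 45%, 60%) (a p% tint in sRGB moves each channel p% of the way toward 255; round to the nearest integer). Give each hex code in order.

#2e65a4, #5380b4, #789bc4, #9db7d4

15%: (9 + 36.9 = 45.9→46, 74 + 27.15 = 101.15→101, 148 + 16.05 = 164.05→164) → #2e65a4
30%: (9 + 73.8 = 82.8→83, 74 + 54.3 = 128.3→128, 148 + 32.1 = 180.1→180) → #5380b4
45%: (9 + 110.7 = 119.7→120, 74 + 81.45 = 155.45→155, 148 + 48.15 = 196.15→196) → #789bc4
60%: (9 + 147.6 = 156.6→157, 74 + 108.6 = 182.6→183, 148 + 64.2 = 212.2→212) → #9db7d4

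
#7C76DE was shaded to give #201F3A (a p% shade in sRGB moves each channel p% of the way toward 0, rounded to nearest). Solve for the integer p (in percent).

#7C76DE is rgb(124, 118, 222); #201F3A is rgb(32, 31, 58).
On the B channel (widest range): 58 ≈ 222 + (p/100)(0 − 222), so p ≈ 100×(58 − 222)/(0 − 222) = -16400/-222 = 73.87.
p = 74 reproduces all three channels after rounding.

74%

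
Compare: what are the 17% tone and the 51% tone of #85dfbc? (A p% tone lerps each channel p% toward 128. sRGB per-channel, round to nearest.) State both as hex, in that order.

#84cfb2, #82af9d

#85dfbc is rgb(133, 223, 188).
17% tone:
  R: 133 + 0.17×(128−133) = 133 − 0.85 = 132.15 → 132
  G: 223 + 0.17×(128−223) = 223 − 16.15 = 206.85 → 207
  B: 188 + 0.17×(128−188) = 188 − 10.2 = 177.8 → 178
  → #84cfb2
51% tone:
  R: 133 − 2.55 = 130.45 → 130
  G: 223 + 0.51×(128−223) = 223 − 48.45 = 174.55 → 175
  B: 188 + 0.51×(128−188) = 188 − 30.6 = 157.4 → 157
  → #82af9d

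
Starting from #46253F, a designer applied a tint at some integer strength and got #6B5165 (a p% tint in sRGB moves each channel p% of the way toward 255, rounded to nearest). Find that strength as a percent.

20%

#46253F is rgb(70, 37, 63); #6B5165 is rgb(107, 81, 101).
On the G channel (widest range): 81 ≈ 37 + (p/100)(255 − 37), so p ≈ 100×(81 − 37)/(255 − 37) = 4400/218 = 20.18.
p = 20 reproduces all three channels after rounding.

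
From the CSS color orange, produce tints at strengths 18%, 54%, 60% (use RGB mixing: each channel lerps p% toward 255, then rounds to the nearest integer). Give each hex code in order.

#ffb52e, #ffd68a, #ffdb99

CSS orange is rgb(255, 165, 0).
18%: (255→255, 165 + 16.2 = 181.2→181, 0 + 45.9 = 45.9→46) → #ffb52e
54%: (255→255, 165 + 48.6 = 213.6→214, 0 + 137.7 = 137.7→138) → #ffd68a
60%: (255→255, 165 + 54 = 219→219, 0 + 153 = 153→153) → #ffdb99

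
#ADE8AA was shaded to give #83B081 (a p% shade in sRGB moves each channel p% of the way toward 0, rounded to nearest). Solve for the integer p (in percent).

24%

#ADE8AA is rgb(173, 232, 170); #83B081 is rgb(131, 176, 129).
On the G channel (widest range): 176 ≈ 232 + (p/100)(0 − 232), so p ≈ 100×(176 − 232)/(0 − 232) = -5600/-232 = 24.14.
p = 24 reproduces all three channels after rounding.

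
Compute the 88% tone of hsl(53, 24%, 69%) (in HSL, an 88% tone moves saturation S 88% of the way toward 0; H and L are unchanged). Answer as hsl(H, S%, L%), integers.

hsl(53, 3%, 69%)

S moves 88% from 24 toward 0: 24 − 21.12 = 2.88 → 3.
H and L are unchanged.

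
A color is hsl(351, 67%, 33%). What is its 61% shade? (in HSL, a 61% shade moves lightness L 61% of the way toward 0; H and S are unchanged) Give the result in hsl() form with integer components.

L moves 61% from 33 toward 0: 33 − 20.13 = 12.87 → 13.
H and S are unchanged.

hsl(351, 67%, 13%)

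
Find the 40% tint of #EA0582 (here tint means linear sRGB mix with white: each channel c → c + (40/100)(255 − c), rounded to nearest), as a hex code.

#EA0582 is rgb(234, 5, 130).
Per channel, c → c + 0.4(255 − c):
  R: 234 + 8.4 = 242.4 → 242
  G: 5 + 0.4×(255−5) = 5 + 100 = 105 → 105
  B: 130 + 0.4×(255−130) = 130 + 50 = 180 → 180
rgb(242, 105, 180) = #F269B4.

#F269B4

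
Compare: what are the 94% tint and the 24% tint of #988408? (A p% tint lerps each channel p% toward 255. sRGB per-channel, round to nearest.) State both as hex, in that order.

#988408 is rgb(152, 132, 8).
94% tint:
  R: 152 + 0.94×(255−152) = 152 + 96.82 = 248.82 → 249
  G: 132 + 0.94×(255−132) = 132 + 115.62 = 247.62 → 248
  B: 8 + 0.94×(255−8) = 8 + 232.18 = 240.18 → 240
  → #F9F8F0
24% tint:
  R: 152 + 0.24×(255−152) = 152 + 24.72 = 176.72 → 177
  G: 132 + 29.52 = 161.52 → 162
  B: 8 + 59.28 = 67.28 → 67
  → #B1A243

#F9F8F0, #B1A243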